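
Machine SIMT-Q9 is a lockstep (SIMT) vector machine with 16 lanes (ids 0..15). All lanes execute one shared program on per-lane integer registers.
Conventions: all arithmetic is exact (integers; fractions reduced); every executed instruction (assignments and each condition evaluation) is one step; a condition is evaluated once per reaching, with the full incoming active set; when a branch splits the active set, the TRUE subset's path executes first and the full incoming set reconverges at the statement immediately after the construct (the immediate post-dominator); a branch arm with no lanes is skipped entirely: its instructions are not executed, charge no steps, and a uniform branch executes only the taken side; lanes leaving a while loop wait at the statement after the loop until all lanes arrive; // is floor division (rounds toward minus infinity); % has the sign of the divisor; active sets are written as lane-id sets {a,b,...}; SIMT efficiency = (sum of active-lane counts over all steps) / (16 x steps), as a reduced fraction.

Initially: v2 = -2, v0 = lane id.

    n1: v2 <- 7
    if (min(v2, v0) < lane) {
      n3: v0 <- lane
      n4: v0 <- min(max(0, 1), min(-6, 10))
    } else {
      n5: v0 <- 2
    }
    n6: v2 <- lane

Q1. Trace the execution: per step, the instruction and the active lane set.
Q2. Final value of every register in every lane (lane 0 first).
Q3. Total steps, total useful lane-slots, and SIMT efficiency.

step 0: v2 <- 7                      {0,1,2,3,4,5,6,7,8,9,10,11,12,13,14,15}
step 1: eval (min(v2, v0) < lane)    {0,1,2,3,4,5,6,7,8,9,10,11,12,13,14,15}
step 2: v0 <- lane                   {8,9,10,11,12,13,14,15}
step 3: v0 <- min(max(0, 1), min(-6, 10)) {8,9,10,11,12,13,14,15}
step 4: v0 <- 2                      {0,1,2,3,4,5,6,7}
step 5: v2 <- lane                   {0,1,2,3,4,5,6,7,8,9,10,11,12,13,14,15}

Answer: 6 steps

v2: 0,1,2,3,4,5,6,7,8,9,10,11,12,13,14,15
v0: 2,2,2,2,2,2,2,2,-6,-6,-6,-6,-6,-6,-6,-6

steps = 6; useful = 72; efficiency = 72/96 = 3/4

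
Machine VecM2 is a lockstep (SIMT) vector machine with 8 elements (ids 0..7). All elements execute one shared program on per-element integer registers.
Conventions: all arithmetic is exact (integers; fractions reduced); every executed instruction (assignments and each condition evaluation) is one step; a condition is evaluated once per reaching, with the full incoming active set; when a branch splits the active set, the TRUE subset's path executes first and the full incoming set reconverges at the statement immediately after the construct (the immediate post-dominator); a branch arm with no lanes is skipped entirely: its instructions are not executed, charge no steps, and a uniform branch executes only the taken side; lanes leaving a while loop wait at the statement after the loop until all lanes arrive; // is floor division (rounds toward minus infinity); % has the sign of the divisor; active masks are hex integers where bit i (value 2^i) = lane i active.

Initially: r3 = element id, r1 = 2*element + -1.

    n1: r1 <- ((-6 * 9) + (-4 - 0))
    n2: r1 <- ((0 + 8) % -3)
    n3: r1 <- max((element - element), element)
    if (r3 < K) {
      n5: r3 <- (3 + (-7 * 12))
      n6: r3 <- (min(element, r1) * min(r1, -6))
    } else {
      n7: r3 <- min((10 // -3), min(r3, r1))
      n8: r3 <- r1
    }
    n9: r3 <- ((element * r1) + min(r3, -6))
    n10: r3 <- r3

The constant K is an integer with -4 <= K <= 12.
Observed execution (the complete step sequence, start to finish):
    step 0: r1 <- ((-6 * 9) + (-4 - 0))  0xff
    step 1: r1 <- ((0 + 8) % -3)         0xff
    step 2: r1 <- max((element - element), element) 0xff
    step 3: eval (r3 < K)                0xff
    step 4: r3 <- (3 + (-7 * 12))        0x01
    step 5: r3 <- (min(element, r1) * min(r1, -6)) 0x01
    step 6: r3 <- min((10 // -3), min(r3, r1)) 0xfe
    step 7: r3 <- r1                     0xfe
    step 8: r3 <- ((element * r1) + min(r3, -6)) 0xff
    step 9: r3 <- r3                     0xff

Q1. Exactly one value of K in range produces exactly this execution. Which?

Answer: K = 1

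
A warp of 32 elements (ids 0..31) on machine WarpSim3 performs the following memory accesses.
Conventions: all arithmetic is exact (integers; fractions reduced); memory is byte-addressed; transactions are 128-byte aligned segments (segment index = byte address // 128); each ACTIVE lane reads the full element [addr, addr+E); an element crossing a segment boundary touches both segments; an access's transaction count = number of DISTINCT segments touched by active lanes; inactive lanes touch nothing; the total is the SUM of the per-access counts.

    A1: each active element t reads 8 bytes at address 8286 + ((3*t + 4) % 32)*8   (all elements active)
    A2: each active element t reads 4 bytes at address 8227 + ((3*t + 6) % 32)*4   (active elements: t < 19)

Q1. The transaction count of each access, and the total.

A1: 3 transactions
A2: 2 transactions

Answer: 3,2; total 5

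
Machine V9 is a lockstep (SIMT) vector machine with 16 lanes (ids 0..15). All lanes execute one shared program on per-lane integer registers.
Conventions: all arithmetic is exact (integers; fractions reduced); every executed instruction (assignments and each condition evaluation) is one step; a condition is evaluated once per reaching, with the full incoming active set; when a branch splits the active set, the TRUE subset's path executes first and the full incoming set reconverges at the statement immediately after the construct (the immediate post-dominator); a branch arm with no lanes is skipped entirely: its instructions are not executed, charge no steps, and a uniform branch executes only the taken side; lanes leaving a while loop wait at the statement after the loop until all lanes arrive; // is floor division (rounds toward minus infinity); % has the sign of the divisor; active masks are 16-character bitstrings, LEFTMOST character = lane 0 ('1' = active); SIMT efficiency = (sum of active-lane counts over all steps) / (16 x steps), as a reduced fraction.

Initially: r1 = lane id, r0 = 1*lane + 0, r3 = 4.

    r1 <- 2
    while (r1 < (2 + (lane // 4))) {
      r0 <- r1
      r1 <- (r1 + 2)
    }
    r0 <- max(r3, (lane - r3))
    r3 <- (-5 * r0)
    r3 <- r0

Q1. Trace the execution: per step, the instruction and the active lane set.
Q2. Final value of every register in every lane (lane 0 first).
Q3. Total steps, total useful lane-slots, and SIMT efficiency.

step 0: r1 <- 2                      1111111111111111
step 1: eval (r1 < (2 + (lane // 4))) 1111111111111111
step 2: r0 <- r1                     0000111111111111
step 3: r1 <- (r1 + 2)               0000111111111111
step 4: eval (r1 < (2 + (lane // 4))) 0000111111111111
step 5: r0 <- r1                     0000000000001111
step 6: r1 <- (r1 + 2)               0000000000001111
step 7: eval (r1 < (2 + (lane // 4))) 0000000000001111
step 8: r0 <- max(r3, (lane - r3))   1111111111111111
step 9: r3 <- (-5 * r0)              1111111111111111
step 10: r3 <- r0                     1111111111111111

Answer: 11 steps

r1: 2,2,2,2,4,4,4,4,4,4,4,4,6,6,6,6
r0: 4,4,4,4,4,4,4,4,4,5,6,7,8,9,10,11
r3: 4,4,4,4,4,4,4,4,4,5,6,7,8,9,10,11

steps = 11; useful = 128; efficiency = 128/176 = 8/11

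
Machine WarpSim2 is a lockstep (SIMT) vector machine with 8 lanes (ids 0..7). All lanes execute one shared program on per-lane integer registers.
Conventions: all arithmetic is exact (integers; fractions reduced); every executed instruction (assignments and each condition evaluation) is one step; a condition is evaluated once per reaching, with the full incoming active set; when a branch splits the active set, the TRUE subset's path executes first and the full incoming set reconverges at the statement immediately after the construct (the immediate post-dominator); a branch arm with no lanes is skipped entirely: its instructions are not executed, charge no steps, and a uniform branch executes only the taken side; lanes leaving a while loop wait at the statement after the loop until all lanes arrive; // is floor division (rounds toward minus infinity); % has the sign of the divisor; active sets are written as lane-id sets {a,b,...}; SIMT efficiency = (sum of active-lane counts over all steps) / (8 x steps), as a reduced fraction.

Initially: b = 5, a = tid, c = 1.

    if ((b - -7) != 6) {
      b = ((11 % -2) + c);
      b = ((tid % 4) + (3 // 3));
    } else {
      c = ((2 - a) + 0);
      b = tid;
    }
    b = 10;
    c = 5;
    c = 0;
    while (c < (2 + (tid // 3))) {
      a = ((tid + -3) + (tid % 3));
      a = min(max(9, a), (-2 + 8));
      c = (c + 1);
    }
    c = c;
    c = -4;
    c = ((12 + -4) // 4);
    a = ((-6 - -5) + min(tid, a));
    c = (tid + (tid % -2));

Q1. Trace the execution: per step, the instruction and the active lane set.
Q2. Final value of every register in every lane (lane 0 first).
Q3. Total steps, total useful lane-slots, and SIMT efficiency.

step 0: eval ((b - -7) != 6)         {0,1,2,3,4,5,6,7}
step 1: b <- ((11 % -2) + c)         {0,1,2,3,4,5,6,7}
step 2: b <- ((tid % 4) + (3 // 3))  {0,1,2,3,4,5,6,7}
step 3: b <- 10                      {0,1,2,3,4,5,6,7}
step 4: c <- 5                       {0,1,2,3,4,5,6,7}
step 5: c <- 0                       {0,1,2,3,4,5,6,7}
step 6: eval (c < (2 + (tid // 3)))  {0,1,2,3,4,5,6,7}
step 7: a <- ((tid + -3) + (tid % 3)) {0,1,2,3,4,5,6,7}
step 8: a <- min(max(9, a), (-2 + 8)) {0,1,2,3,4,5,6,7}
step 9: c <- (c + 1)                 {0,1,2,3,4,5,6,7}
step 10: eval (c < (2 + (tid // 3)))  {0,1,2,3,4,5,6,7}
step 11: a <- ((tid + -3) + (tid % 3)) {0,1,2,3,4,5,6,7}
step 12: a <- min(max(9, a), (-2 + 8)) {0,1,2,3,4,5,6,7}
step 13: c <- (c + 1)                 {0,1,2,3,4,5,6,7}
step 14: eval (c < (2 + (tid // 3)))  {0,1,2,3,4,5,6,7}
step 15: a <- ((tid + -3) + (tid % 3)) {3,4,5,6,7}
step 16: a <- min(max(9, a), (-2 + 8)) {3,4,5,6,7}
step 17: c <- (c + 1)                 {3,4,5,6,7}
step 18: eval (c < (2 + (tid // 3)))  {3,4,5,6,7}
step 19: a <- ((tid + -3) + (tid % 3)) {6,7}
step 20: a <- min(max(9, a), (-2 + 8)) {6,7}
step 21: c <- (c + 1)                 {6,7}
step 22: eval (c < (2 + (tid // 3)))  {6,7}
step 23: c <- c                       {0,1,2,3,4,5,6,7}
step 24: c <- -4                      {0,1,2,3,4,5,6,7}
step 25: c <- ((12 + -4) // 4)        {0,1,2,3,4,5,6,7}
step 26: a <- ((-6 - -5) + min(tid, a)) {0,1,2,3,4,5,6,7}
step 27: c <- (tid + (tid % -2))      {0,1,2,3,4,5,6,7}

Answer: 28 steps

b: 10,10,10,10,10,10,10,10
a: -1,0,1,2,3,4,5,5
c: 0,0,2,2,4,4,6,6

steps = 28; useful = 188; efficiency = 188/224 = 47/56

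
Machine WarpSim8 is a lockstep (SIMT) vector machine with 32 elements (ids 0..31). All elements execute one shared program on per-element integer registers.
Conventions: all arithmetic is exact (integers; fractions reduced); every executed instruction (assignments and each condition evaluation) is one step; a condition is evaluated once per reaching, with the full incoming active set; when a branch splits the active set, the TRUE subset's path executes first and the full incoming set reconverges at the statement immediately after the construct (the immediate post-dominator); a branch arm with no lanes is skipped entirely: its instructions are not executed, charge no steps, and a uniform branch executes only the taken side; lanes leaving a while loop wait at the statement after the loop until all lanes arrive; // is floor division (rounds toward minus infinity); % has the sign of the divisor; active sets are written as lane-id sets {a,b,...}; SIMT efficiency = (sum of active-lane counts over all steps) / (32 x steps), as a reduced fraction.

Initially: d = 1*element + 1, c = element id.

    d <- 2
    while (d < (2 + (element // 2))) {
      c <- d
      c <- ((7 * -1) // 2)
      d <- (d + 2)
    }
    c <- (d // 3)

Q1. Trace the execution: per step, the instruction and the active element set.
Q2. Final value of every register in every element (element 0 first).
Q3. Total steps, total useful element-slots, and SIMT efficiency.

step 0: d <- 2                       {0,1,2,3,4,5,6,7,8,9,10,11,12,13,14,15,16,17,18,19,20,21,22,23,24,25,26,27,28,29,30,31}
step 1: eval (d < (2 + (element // 2))) {0,1,2,3,4,5,6,7,8,9,10,11,12,13,14,15,16,17,18,19,20,21,22,23,24,25,26,27,28,29,30,31}
step 2: c <- d                       {2,3,4,5,6,7,8,9,10,11,12,13,14,15,16,17,18,19,20,21,22,23,24,25,26,27,28,29,30,31}
step 3: c <- ((7 * -1) // 2)         {2,3,4,5,6,7,8,9,10,11,12,13,14,15,16,17,18,19,20,21,22,23,24,25,26,27,28,29,30,31}
step 4: d <- (d + 2)                 {2,3,4,5,6,7,8,9,10,11,12,13,14,15,16,17,18,19,20,21,22,23,24,25,26,27,28,29,30,31}
step 5: eval (d < (2 + (element // 2))) {2,3,4,5,6,7,8,9,10,11,12,13,14,15,16,17,18,19,20,21,22,23,24,25,26,27,28,29,30,31}
step 6: c <- d                       {6,7,8,9,10,11,12,13,14,15,16,17,18,19,20,21,22,23,24,25,26,27,28,29,30,31}
step 7: c <- ((7 * -1) // 2)         {6,7,8,9,10,11,12,13,14,15,16,17,18,19,20,21,22,23,24,25,26,27,28,29,30,31}
step 8: d <- (d + 2)                 {6,7,8,9,10,11,12,13,14,15,16,17,18,19,20,21,22,23,24,25,26,27,28,29,30,31}
step 9: eval (d < (2 + (element // 2))) {6,7,8,9,10,11,12,13,14,15,16,17,18,19,20,21,22,23,24,25,26,27,28,29,30,31}
step 10: c <- d                       {10,11,12,13,14,15,16,17,18,19,20,21,22,23,24,25,26,27,28,29,30,31}
step 11: c <- ((7 * -1) // 2)         {10,11,12,13,14,15,16,17,18,19,20,21,22,23,24,25,26,27,28,29,30,31}
step 12: d <- (d + 2)                 {10,11,12,13,14,15,16,17,18,19,20,21,22,23,24,25,26,27,28,29,30,31}
step 13: eval (d < (2 + (element // 2))) {10,11,12,13,14,15,16,17,18,19,20,21,22,23,24,25,26,27,28,29,30,31}
step 14: c <- d                       {14,15,16,17,18,19,20,21,22,23,24,25,26,27,28,29,30,31}
step 15: c <- ((7 * -1) // 2)         {14,15,16,17,18,19,20,21,22,23,24,25,26,27,28,29,30,31}
step 16: d <- (d + 2)                 {14,15,16,17,18,19,20,21,22,23,24,25,26,27,28,29,30,31}
step 17: eval (d < (2 + (element // 2))) {14,15,16,17,18,19,20,21,22,23,24,25,26,27,28,29,30,31}
step 18: c <- d                       {18,19,20,21,22,23,24,25,26,27,28,29,30,31}
step 19: c <- ((7 * -1) // 2)         {18,19,20,21,22,23,24,25,26,27,28,29,30,31}
step 20: d <- (d + 2)                 {18,19,20,21,22,23,24,25,26,27,28,29,30,31}
step 21: eval (d < (2 + (element // 2))) {18,19,20,21,22,23,24,25,26,27,28,29,30,31}
step 22: c <- d                       {22,23,24,25,26,27,28,29,30,31}
step 23: c <- ((7 * -1) // 2)         {22,23,24,25,26,27,28,29,30,31}
step 24: d <- (d + 2)                 {22,23,24,25,26,27,28,29,30,31}
step 25: eval (d < (2 + (element // 2))) {22,23,24,25,26,27,28,29,30,31}
step 26: c <- d                       {26,27,28,29,30,31}
step 27: c <- ((7 * -1) // 2)         {26,27,28,29,30,31}
step 28: d <- (d + 2)                 {26,27,28,29,30,31}
step 29: eval (d < (2 + (element // 2))) {26,27,28,29,30,31}
step 30: c <- d                       {30,31}
step 31: c <- ((7 * -1) // 2)         {30,31}
step 32: d <- (d + 2)                 {30,31}
step 33: eval (d < (2 + (element // 2))) {30,31}
step 34: c <- (d // 3)                {0,1,2,3,4,5,6,7,8,9,10,11,12,13,14,15,16,17,18,19,20,21,22,23,24,25,26,27,28,29,30,31}

Answer: 35 steps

d: 2,2,4,4,4,4,6,6,6,6,8,8,8,8,10,10,10,10,12,12,12,12,14,14,14,14,16,16,16,16,18,18
c: 0,0,1,1,1,1,2,2,2,2,2,2,2,2,3,3,3,3,4,4,4,4,4,4,4,4,5,5,5,5,6,6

steps = 35; useful = 608; efficiency = 608/1120 = 19/35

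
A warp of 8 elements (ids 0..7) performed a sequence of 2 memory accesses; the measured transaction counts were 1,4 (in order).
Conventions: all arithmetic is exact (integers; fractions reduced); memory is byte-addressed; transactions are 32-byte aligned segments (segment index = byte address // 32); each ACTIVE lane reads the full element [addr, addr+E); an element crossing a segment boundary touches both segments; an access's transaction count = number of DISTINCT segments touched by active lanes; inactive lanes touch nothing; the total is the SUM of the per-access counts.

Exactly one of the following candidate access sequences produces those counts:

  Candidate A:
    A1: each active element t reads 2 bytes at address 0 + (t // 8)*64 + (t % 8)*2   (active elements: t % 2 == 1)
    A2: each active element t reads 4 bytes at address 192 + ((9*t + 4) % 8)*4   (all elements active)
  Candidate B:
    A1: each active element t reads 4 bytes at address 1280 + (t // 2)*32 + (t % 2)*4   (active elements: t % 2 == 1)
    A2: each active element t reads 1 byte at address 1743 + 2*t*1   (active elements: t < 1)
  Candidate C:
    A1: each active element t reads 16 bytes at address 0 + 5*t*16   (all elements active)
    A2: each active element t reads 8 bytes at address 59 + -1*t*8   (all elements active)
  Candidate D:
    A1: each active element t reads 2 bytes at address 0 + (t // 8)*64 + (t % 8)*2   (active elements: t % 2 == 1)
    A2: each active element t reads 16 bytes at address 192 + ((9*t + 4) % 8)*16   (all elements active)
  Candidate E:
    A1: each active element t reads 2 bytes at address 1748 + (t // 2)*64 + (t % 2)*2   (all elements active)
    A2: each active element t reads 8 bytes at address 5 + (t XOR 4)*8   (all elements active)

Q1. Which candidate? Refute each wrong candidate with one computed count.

A: A2 gives 1 transaction, not 4
B: A1 gives 4 transactions, not 1
C: A1 gives 8 transactions, not 1
E: A1 gives 4 transactions, not 1
D: all counts match (1,4)

Answer: D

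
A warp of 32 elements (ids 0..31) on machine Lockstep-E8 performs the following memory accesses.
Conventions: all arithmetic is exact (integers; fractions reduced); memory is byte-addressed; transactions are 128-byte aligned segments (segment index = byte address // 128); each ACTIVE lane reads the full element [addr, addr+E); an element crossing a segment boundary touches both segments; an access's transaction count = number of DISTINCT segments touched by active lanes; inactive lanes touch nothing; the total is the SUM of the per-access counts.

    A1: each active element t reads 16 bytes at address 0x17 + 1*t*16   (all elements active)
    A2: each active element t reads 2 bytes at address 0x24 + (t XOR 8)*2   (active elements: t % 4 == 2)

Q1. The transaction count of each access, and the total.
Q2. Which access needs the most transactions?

A1: 5 transactions
A2: 1 transaction

Answer: 5,1; total 6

Answer: A1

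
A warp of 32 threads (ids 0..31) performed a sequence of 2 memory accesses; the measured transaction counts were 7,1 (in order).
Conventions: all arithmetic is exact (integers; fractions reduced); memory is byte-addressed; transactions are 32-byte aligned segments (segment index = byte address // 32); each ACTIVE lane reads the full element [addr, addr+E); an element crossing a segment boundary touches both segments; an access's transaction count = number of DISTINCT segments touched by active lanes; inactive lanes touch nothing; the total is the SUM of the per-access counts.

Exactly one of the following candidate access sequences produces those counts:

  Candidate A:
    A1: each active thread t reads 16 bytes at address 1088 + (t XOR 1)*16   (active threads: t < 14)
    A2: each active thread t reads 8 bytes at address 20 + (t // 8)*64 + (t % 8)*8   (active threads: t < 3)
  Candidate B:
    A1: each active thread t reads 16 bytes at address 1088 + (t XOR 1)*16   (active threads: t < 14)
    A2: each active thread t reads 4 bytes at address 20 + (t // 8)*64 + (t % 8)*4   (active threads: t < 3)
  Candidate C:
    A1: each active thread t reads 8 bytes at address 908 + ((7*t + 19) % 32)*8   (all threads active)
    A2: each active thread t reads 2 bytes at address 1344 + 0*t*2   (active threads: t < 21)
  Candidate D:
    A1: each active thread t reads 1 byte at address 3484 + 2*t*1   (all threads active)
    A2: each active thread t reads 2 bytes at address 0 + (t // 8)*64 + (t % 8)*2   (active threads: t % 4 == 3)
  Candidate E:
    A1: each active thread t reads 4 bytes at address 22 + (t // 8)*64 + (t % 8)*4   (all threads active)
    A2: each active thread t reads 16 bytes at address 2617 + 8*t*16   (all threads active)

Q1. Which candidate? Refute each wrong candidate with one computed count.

A: A2 gives 2 transactions, not 1
C: A1 gives 9 transactions, not 7
D: A1 gives 3 transactions, not 7
E: A1 gives 8 transactions, not 7
B: all counts match (7,1)

Answer: B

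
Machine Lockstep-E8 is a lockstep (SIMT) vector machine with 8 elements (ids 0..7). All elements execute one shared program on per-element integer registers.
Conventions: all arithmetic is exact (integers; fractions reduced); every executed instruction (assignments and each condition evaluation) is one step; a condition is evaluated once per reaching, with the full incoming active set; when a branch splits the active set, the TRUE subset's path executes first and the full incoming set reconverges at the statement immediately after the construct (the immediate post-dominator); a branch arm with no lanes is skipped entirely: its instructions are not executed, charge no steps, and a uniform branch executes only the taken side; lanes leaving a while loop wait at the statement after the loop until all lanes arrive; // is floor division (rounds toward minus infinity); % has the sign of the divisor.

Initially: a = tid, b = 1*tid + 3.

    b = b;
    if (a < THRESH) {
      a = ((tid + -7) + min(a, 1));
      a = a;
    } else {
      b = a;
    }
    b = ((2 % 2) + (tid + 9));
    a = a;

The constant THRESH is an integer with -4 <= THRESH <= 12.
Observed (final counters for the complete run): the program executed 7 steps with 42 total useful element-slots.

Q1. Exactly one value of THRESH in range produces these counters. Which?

Answer: THRESH = 2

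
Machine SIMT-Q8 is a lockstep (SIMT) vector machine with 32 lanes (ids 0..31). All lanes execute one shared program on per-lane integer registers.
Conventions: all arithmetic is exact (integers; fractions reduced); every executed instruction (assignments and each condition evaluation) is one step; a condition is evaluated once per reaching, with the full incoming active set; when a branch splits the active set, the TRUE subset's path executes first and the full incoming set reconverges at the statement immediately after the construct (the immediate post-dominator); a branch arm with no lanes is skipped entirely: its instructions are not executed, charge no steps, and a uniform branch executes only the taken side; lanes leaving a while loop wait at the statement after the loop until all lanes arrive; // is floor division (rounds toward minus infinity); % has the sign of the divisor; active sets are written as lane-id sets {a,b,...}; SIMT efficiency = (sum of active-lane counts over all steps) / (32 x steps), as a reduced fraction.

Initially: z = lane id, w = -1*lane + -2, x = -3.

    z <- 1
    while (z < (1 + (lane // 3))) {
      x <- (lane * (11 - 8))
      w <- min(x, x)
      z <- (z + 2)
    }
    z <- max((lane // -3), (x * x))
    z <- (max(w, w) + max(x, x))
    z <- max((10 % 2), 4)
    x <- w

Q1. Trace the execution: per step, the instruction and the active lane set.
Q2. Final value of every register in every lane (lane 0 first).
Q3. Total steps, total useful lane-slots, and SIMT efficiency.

step 0: z <- 1                       {0,1,2,3,4,5,6,7,8,9,10,11,12,13,14,15,16,17,18,19,20,21,22,23,24,25,26,27,28,29,30,31}
step 1: eval (z < (1 + (lane // 3))) {0,1,2,3,4,5,6,7,8,9,10,11,12,13,14,15,16,17,18,19,20,21,22,23,24,25,26,27,28,29,30,31}
step 2: x <- (lane * (11 - 8))       {3,4,5,6,7,8,9,10,11,12,13,14,15,16,17,18,19,20,21,22,23,24,25,26,27,28,29,30,31}
step 3: w <- min(x, x)               {3,4,5,6,7,8,9,10,11,12,13,14,15,16,17,18,19,20,21,22,23,24,25,26,27,28,29,30,31}
step 4: z <- (z + 2)                 {3,4,5,6,7,8,9,10,11,12,13,14,15,16,17,18,19,20,21,22,23,24,25,26,27,28,29,30,31}
step 5: eval (z < (1 + (lane // 3))) {3,4,5,6,7,8,9,10,11,12,13,14,15,16,17,18,19,20,21,22,23,24,25,26,27,28,29,30,31}
step 6: x <- (lane * (11 - 8))       {9,10,11,12,13,14,15,16,17,18,19,20,21,22,23,24,25,26,27,28,29,30,31}
step 7: w <- min(x, x)               {9,10,11,12,13,14,15,16,17,18,19,20,21,22,23,24,25,26,27,28,29,30,31}
step 8: z <- (z + 2)                 {9,10,11,12,13,14,15,16,17,18,19,20,21,22,23,24,25,26,27,28,29,30,31}
step 9: eval (z < (1 + (lane // 3))) {9,10,11,12,13,14,15,16,17,18,19,20,21,22,23,24,25,26,27,28,29,30,31}
step 10: x <- (lane * (11 - 8))       {15,16,17,18,19,20,21,22,23,24,25,26,27,28,29,30,31}
step 11: w <- min(x, x)               {15,16,17,18,19,20,21,22,23,24,25,26,27,28,29,30,31}
step 12: z <- (z + 2)                 {15,16,17,18,19,20,21,22,23,24,25,26,27,28,29,30,31}
step 13: eval (z < (1 + (lane // 3))) {15,16,17,18,19,20,21,22,23,24,25,26,27,28,29,30,31}
step 14: x <- (lane * (11 - 8))       {21,22,23,24,25,26,27,28,29,30,31}
step 15: w <- min(x, x)               {21,22,23,24,25,26,27,28,29,30,31}
step 16: z <- (z + 2)                 {21,22,23,24,25,26,27,28,29,30,31}
step 17: eval (z < (1 + (lane // 3))) {21,22,23,24,25,26,27,28,29,30,31}
step 18: x <- (lane * (11 - 8))       {27,28,29,30,31}
step 19: w <- min(x, x)               {27,28,29,30,31}
step 20: z <- (z + 2)                 {27,28,29,30,31}
step 21: eval (z < (1 + (lane // 3))) {27,28,29,30,31}
step 22: z <- max((lane // -3), (x * x)) {0,1,2,3,4,5,6,7,8,9,10,11,12,13,14,15,16,17,18,19,20,21,22,23,24,25,26,27,28,29,30,31}
step 23: z <- (max(w, w) + max(x, x)) {0,1,2,3,4,5,6,7,8,9,10,11,12,13,14,15,16,17,18,19,20,21,22,23,24,25,26,27,28,29,30,31}
step 24: z <- max((10 % 2), 4)        {0,1,2,3,4,5,6,7,8,9,10,11,12,13,14,15,16,17,18,19,20,21,22,23,24,25,26,27,28,29,30,31}
step 25: x <- w                       {0,1,2,3,4,5,6,7,8,9,10,11,12,13,14,15,16,17,18,19,20,21,22,23,24,25,26,27,28,29,30,31}

Answer: 26 steps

z: 4,4,4,4,4,4,4,4,4,4,4,4,4,4,4,4,4,4,4,4,4,4,4,4,4,4,4,4,4,4,4,4
w: -2,-3,-4,9,12,15,18,21,24,27,30,33,36,39,42,45,48,51,54,57,60,63,66,69,72,75,78,81,84,87,90,93
x: -2,-3,-4,9,12,15,18,21,24,27,30,33,36,39,42,45,48,51,54,57,60,63,66,69,72,75,78,81,84,87,90,93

steps = 26; useful = 532; efficiency = 532/832 = 133/208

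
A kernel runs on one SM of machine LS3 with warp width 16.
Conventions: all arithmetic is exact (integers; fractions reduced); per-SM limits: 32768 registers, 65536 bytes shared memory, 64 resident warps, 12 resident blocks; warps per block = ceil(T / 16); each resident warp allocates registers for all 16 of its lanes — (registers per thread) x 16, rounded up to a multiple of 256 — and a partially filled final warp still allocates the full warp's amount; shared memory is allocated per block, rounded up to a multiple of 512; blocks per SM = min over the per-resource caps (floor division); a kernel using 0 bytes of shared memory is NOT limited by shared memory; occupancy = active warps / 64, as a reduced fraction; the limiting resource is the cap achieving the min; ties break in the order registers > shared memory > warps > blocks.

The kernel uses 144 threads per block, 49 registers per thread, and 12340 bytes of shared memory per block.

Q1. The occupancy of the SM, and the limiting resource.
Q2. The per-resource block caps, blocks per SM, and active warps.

Answer: occupancy 27/64, limited by registers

registers: 3 blocks
shared memory: 5 blocks
warps: 7 blocks
blocks: 12 blocks

Answer: 3 blocks, 27 active warps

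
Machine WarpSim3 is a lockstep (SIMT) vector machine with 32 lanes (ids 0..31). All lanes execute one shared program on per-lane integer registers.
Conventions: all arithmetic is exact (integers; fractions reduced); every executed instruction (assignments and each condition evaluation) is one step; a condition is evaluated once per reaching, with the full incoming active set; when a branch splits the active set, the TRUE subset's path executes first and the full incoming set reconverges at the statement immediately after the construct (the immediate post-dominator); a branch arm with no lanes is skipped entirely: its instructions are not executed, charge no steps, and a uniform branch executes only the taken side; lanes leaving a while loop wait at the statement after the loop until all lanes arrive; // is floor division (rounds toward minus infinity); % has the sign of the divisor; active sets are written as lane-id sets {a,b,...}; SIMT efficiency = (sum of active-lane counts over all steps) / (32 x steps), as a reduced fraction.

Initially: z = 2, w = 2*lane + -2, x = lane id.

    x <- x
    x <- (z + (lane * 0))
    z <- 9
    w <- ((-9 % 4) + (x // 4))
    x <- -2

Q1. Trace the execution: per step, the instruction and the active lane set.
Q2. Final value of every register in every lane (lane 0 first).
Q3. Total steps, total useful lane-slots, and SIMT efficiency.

step 0: x <- x                       {0,1,2,3,4,5,6,7,8,9,10,11,12,13,14,15,16,17,18,19,20,21,22,23,24,25,26,27,28,29,30,31}
step 1: x <- (z + (lane * 0))        {0,1,2,3,4,5,6,7,8,9,10,11,12,13,14,15,16,17,18,19,20,21,22,23,24,25,26,27,28,29,30,31}
step 2: z <- 9                       {0,1,2,3,4,5,6,7,8,9,10,11,12,13,14,15,16,17,18,19,20,21,22,23,24,25,26,27,28,29,30,31}
step 3: w <- ((-9 % 4) + (x // 4))   {0,1,2,3,4,5,6,7,8,9,10,11,12,13,14,15,16,17,18,19,20,21,22,23,24,25,26,27,28,29,30,31}
step 4: x <- -2                      {0,1,2,3,4,5,6,7,8,9,10,11,12,13,14,15,16,17,18,19,20,21,22,23,24,25,26,27,28,29,30,31}

Answer: 5 steps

z: 9,9,9,9,9,9,9,9,9,9,9,9,9,9,9,9,9,9,9,9,9,9,9,9,9,9,9,9,9,9,9,9
w: 3,3,3,3,3,3,3,3,3,3,3,3,3,3,3,3,3,3,3,3,3,3,3,3,3,3,3,3,3,3,3,3
x: -2,-2,-2,-2,-2,-2,-2,-2,-2,-2,-2,-2,-2,-2,-2,-2,-2,-2,-2,-2,-2,-2,-2,-2,-2,-2,-2,-2,-2,-2,-2,-2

steps = 5; useful = 160; efficiency = 160/160 = 1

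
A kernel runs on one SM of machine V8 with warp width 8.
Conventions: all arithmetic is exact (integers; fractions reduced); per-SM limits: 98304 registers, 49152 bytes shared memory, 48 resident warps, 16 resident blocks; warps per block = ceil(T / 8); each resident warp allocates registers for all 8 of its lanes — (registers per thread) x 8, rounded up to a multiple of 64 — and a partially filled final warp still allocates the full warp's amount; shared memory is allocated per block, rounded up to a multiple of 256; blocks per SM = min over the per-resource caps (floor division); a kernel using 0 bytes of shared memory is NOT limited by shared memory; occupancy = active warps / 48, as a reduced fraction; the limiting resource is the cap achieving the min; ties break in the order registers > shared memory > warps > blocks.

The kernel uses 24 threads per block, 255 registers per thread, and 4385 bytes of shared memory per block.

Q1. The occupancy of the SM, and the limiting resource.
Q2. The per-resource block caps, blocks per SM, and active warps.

Answer: occupancy 5/8, limited by shared memory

registers: 16 blocks
shared memory: 10 blocks
warps: 16 blocks
blocks: 16 blocks

Answer: 10 blocks, 30 active warps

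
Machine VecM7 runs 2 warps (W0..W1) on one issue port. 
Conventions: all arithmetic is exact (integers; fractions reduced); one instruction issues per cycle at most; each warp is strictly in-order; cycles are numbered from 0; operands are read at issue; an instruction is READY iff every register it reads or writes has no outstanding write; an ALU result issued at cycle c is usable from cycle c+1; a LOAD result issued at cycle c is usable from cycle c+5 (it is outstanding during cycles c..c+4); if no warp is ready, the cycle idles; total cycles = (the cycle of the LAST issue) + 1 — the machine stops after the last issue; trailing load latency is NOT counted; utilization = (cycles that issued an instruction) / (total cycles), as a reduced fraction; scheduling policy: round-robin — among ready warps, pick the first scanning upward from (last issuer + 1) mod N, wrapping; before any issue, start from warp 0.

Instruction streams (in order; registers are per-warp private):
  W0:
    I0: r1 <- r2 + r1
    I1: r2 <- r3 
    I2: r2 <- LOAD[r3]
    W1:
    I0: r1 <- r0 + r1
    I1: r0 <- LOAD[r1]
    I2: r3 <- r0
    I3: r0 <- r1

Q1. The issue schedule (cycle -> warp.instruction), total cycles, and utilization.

cycle 0: W0.I0
cycle 1: W1.I0
cycle 2: W0.I1
cycle 3: W1.I1
cycle 4: W0.I2
cycle 5: idle
cycle 6: idle
cycle 7: idle
cycle 8: W1.I2
cycle 9: W1.I3

Answer: 10 cycles, utilization 7/10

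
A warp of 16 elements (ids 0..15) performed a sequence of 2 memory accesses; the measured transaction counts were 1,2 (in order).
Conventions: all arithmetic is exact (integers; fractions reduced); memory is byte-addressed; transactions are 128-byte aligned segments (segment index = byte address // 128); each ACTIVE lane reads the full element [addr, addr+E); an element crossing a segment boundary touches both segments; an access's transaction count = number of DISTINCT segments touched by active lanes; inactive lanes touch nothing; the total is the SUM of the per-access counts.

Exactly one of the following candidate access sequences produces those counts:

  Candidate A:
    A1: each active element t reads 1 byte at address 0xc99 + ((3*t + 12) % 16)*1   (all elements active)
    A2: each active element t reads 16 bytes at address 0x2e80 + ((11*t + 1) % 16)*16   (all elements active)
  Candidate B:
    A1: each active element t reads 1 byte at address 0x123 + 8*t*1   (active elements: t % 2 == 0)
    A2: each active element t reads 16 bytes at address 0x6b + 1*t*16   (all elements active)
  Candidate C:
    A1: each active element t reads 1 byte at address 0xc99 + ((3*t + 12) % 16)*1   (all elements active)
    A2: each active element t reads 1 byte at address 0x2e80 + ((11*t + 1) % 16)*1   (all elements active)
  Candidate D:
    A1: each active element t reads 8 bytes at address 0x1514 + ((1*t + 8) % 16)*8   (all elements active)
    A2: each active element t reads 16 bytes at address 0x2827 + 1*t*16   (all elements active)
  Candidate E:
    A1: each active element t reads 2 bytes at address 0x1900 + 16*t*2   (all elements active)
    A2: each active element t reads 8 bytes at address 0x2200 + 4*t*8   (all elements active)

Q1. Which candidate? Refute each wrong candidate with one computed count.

B: A1 gives 2 transactions, not 1
C: A2 gives 1 transaction, not 2
D: A1 gives 2 transactions, not 1
E: A1 gives 4 transactions, not 1
A: all counts match (1,2)

Answer: A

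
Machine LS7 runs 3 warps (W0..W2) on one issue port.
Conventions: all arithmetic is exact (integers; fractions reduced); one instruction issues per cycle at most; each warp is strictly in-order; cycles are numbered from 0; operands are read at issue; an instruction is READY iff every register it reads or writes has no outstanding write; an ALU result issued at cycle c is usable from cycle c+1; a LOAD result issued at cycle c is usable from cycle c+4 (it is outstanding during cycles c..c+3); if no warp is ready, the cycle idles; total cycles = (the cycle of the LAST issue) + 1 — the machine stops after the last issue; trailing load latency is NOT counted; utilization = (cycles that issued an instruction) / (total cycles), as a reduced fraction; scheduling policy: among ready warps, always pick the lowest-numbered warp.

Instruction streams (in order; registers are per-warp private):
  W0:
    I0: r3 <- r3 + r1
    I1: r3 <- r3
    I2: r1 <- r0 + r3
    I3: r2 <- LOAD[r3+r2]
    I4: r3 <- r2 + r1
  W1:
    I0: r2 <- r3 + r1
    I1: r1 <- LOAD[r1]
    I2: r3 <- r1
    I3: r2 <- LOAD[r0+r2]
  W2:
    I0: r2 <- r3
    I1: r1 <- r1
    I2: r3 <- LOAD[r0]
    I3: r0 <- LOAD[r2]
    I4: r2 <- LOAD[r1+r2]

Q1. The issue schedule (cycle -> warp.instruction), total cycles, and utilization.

cycle 0: W0.I0
cycle 1: W0.I1
cycle 2: W0.I2
cycle 3: W0.I3
cycle 4: W1.I0
cycle 5: W1.I1
cycle 6: W2.I0
cycle 7: W0.I4
cycle 8: W2.I1
cycle 9: W1.I2
cycle 10: W1.I3
cycle 11: W2.I2
cycle 12: W2.I3
cycle 13: W2.I4

Answer: 14 cycles, utilization 1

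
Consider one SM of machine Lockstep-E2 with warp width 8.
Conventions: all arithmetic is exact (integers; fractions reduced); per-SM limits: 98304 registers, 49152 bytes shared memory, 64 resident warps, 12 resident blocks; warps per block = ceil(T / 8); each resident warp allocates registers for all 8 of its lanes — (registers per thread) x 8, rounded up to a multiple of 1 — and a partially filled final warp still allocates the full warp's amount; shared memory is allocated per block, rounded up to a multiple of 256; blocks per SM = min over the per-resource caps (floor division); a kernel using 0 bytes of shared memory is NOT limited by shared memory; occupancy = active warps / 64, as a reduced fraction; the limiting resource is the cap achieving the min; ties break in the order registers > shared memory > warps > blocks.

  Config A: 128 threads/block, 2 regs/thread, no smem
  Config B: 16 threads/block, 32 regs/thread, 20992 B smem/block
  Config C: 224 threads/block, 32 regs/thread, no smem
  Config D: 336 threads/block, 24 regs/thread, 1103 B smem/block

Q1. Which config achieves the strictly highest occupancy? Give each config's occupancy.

occupancies: A 1, B 1/16, C 7/8, D 21/32

Answer: A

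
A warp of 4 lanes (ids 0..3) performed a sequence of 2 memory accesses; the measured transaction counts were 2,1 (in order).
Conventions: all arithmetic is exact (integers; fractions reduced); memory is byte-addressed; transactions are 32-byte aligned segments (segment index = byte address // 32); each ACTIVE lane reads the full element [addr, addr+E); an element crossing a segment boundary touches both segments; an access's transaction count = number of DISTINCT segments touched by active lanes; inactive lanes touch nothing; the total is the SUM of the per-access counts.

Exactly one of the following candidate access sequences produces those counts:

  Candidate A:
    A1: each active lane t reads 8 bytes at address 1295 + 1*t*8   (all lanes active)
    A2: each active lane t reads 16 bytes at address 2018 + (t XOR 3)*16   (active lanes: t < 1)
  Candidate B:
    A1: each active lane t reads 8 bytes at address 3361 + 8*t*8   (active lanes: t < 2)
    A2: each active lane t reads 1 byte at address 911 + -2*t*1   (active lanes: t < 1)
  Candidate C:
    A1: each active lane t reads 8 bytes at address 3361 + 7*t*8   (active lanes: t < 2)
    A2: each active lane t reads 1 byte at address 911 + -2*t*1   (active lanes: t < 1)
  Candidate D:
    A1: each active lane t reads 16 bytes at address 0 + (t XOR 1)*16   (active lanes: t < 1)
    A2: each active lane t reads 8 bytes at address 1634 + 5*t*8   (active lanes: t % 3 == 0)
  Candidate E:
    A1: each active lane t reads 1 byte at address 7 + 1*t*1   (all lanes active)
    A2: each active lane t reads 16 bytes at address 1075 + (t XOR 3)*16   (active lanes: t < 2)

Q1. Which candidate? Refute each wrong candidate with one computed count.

A: A2 gives 2 transactions, not 1
C: A1 gives 3 transactions, not 2
D: A1 gives 1 transaction, not 2
E: A1 gives 1 transaction, not 2
B: all counts match (2,1)

Answer: B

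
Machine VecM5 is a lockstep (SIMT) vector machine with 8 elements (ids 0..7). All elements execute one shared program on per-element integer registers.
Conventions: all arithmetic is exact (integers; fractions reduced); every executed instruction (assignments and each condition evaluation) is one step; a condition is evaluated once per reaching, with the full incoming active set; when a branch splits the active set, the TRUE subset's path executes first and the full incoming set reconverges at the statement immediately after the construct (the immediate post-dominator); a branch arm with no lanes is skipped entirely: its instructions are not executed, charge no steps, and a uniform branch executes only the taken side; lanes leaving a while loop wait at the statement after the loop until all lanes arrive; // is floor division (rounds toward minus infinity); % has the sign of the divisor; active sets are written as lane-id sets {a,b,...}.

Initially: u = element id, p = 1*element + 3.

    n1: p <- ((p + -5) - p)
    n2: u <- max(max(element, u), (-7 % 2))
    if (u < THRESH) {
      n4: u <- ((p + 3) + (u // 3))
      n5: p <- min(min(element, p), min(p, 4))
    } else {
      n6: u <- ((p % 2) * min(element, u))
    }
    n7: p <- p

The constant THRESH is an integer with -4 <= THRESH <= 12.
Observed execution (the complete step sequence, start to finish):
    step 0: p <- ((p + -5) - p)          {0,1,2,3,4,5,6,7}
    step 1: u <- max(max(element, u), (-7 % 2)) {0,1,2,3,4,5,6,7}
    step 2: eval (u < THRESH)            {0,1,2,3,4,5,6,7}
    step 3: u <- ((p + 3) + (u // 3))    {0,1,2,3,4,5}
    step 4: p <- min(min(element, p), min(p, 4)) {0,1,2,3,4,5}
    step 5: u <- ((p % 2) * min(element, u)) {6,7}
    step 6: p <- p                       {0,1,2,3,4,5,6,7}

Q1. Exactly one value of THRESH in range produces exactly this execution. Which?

Answer: THRESH = 6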